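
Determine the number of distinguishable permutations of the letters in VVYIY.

30

The 5 letters of VVYIY have repeats: V appearing twice and Y appearing twice.
The number of distinct arrangements is 5!/(2!·2!) = 120/4 = 30.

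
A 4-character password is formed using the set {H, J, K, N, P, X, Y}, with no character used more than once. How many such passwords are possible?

With no repetition, fill the 4 characters in order: 7 choices, then 6, down to 4.
That product is 7 × 6 × 5 × 4 = 840.

840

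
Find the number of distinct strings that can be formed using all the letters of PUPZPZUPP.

The 9 letters of PUPZPZUPP have repeats: P appearing 5 times, U appearing twice, and Z appearing twice.
So there are 9! / (5!·2!·2!) = 756 distinguishable arrangements.

756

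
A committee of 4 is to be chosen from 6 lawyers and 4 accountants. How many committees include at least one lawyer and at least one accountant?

194

With no constraint there are C(10,4) = 210 possible selections.
Subtract selections that omit an entire group: no lawyers → C(4,4) = 1; no accountants → C(6,4) = 15.
Both groups omitted at once is impossible, so 210 − 16 = 194.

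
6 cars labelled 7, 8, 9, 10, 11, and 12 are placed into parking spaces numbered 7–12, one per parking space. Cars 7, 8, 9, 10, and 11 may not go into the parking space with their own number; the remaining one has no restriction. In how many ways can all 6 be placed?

Let Aᵢ (for 7 ≤ i ≤ 11) be the placements that put car i in its forbidden parking space. Any j of these fix j positions, leaving (6−j)! ways to fill the rest, and there are C(5,j) ways to pick which j.
By inclusion–exclusion, the number of valid placements is Σ_{j=0}^{5} (−1)^j C(5,j)·(6−j)!.
Computing: 720 − 600 + 240 − 60 + 10 − 1 = 309.

309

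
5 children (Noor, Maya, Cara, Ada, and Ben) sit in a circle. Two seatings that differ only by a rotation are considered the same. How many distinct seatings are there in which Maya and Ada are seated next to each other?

Treat {Maya, Ada} as one unit (2 internal orders) and seat the resulting 4 units around the table: (3)! circular arrangements.
So 2 × (3)! = 2 × 6 = 12.

12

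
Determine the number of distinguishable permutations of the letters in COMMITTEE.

The 9 letters of COMMITTEE have repeats: E appearing twice, M appearing twice, and T appearing twice.
The number of distinct arrangements is 9!/(2!·2!·2!) = 362880/8 = 45360.

45360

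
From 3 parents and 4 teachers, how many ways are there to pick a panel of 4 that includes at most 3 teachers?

34

Split by how many teachers are chosen (0 through 3).
Sum: C(4,0)·C(3,4) + C(4,1)·C(3,3) + C(4,2)·C(3,2) + C(4,3)·C(3,1) = 0 + 4 + 18 + 12 = 34.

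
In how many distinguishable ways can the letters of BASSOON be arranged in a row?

1260

Letter multiplicities in BASSOON: A×1, B×1, N×1, O×2, S×2.
So there are 7! / (2!·2!) = 1260 distinguishable arrangements.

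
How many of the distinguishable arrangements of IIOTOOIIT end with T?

Fix T in the last position and arrange the remaining 8 letters.
Those 8 letters have I appearing 4 times and O appearing 3 times, giving (8)!/(4!·3!) = 280.

280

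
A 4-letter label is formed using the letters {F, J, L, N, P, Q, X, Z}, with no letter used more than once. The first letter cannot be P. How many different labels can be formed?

1470

The first letter has 8−1 = 7 choices (anything except P).
The remaining 3 letters are filled from the other 7 symbols without repetition: 7 × 6 × 5 = 210.
Total: 7 × 210 = 1470.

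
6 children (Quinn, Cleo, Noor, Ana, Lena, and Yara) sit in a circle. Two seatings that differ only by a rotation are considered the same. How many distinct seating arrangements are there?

120

Fix one person's seat to break rotational symmetry; the remaining 5 people can be arranged in (5)! = 120 ways.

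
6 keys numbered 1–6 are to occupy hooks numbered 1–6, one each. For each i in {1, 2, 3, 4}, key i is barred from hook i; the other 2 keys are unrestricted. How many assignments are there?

Let Aᵢ (for 1 ≤ i ≤ 4) be the placements that put key i in its forbidden hook. Any j of these fix j positions, leaving (6−j)! ways to fill the rest, and there are C(4,j) ways to pick which j.
By inclusion–exclusion, the number of valid placements is Σ_{j=0}^{4} (−1)^j C(4,j)·(6−j)!.
Computing: 720 − 480 + 144 − 24 + 2 = 362.

362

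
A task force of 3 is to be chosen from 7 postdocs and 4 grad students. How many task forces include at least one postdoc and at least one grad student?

Total 3-person selections from all 11: C(11,3) = 165.
Selections missing a whole group: no postdocs → C(4,3) = 4; no grad students → C(7,3) = 35.
Both groups omitted at once is impossible, so 165 − 39 = 126.

126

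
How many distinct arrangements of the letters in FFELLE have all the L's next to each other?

30

Treat the 2 copies of L as a single block. The multiset to arrange is then {LL, E, E, F, F}, 5 items in all.
That gives (5)!/(2!·2!) = 30 arrangements.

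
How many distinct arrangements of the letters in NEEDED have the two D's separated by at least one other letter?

40

There are 6!/(3!·2!) = 60 arrangements of NEEDED in total.
If the two D's are adjacent, glue them into one block, leaving 5 items to arrange: (5)!/(3!) = 20 ways.
Subtracting, 60 − 20 = 40 arrangements keep the D's apart.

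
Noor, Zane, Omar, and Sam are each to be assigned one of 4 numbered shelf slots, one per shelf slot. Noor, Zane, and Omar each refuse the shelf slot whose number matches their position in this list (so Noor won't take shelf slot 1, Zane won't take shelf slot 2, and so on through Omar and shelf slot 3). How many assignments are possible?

Let Aᵢ (for i ∈ {1, 2, 3}) be the placements that put person i in their forbidden shelf slot. Any j of these fix j positions, leaving (4−j)! ways to fill the rest, and there are C(3,j) ways to pick which j.
By inclusion–exclusion, the number of valid placements is Σ_{j=0}^{3} (−1)^j C(3,j)·(4−j)!.
Computing: 24 − 18 + 6 − 1 = 11.

11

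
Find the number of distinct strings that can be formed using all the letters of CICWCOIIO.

Letter multiplicities in CICWCOIIO: C×3, I×3, O×2, W×1.
Dividing 9! = 362880 by 3!·3!·2! = 72 for the repeated letters gives 5040.

5040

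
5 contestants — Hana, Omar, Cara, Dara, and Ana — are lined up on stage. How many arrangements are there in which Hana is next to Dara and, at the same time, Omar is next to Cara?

Treat {Hana,Dara} as one block (2 orders) and {Omar,Cara} as another (2 orders).
That leaves 3 units to arrange: 2 × 2 × 3! = 4 × 6 = 24.

24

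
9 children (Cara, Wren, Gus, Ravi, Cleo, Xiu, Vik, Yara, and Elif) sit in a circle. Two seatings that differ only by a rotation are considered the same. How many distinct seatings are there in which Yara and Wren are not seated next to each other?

30240

All circular seatings of 9 people number (8)! = 40320.
Those with Yara next to Wren: fuse the pair into one unit and seat 8 units around a circle — 2·(7)! = 10080.
Subtracting, 40320 − 10080 = 30240.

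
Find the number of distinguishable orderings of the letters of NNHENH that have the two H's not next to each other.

40

Total arrangements of NNHENH: 6!/(3!·2!) = 60.
If the two H's are adjacent, glue them into one block, leaving 5 items to arrange: (5)!/(3!) = 20 ways.
Hence 60 − 20 = 40.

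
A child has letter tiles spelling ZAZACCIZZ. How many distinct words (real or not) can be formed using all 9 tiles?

The 9 letters of ZAZACCIZZ have repeats: A appearing twice, C appearing twice, and Z appearing 4 times.
So there are 9! / (4!·2!·2!) = 3780 distinguishable arrangements.

3780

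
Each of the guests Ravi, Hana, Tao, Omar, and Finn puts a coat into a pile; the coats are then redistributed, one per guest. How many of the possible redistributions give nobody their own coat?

44

Count assignments avoiding every fixed point. For any j of the 5 guests fixed to their own coat, the other 5−j can be arranged in (5−j)! ways.
By inclusion–exclusion this is Σ_{j=0}^{5} (−1)^j C(5,j)·(5−j)!.
Computing: 120 − 120 + 60 − 20 + 5 − 1 = 44.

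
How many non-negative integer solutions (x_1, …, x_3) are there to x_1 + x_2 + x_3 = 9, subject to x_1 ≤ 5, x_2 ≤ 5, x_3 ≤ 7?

By stars and bars, unrestricted non-negative solutions to x_1+…+x_3 = 9 number C(9+2,2) = 55.
Subtract solutions that violate a single cap (substitute x_i' = x_i − (cap_i+1)): x_1 ≥ 6 gives C(5,2) = 10; x_2 ≥ 6 gives C(5,2) = 10; x_3 ≥ 8 gives C(3,2) = 3. Together 23.
No two caps can be exceeded simultaneously, so the pair terms are all 0.
By inclusion–exclusion the count is 55 − 23 + 0 = 32.

32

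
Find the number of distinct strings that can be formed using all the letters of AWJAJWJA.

560

The 8 letters of AWJAJWJA have repeats: A appearing 3 times, J appearing 3 times, and W appearing twice.
So there are 8! / (3!·3!·2!) = 560 distinguishable arrangements.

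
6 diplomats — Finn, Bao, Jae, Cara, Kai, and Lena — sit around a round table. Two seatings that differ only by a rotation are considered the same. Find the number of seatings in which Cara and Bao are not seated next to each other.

72

Without the restriction there are (5)! = 120 seatings.
Seatings with Cara beside Bao: treat them as a block with 2 internal orders, giving 2 × (4)! = 48.
Subtracting, 120 − 48 = 72.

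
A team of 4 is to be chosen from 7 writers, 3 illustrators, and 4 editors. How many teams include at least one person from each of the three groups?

462

Total 4-person selections from all 14: C(14,4) = 1001.
Subtract selections that omit an entire group: no writers → C(7,4) = 35; no illustrators → C(11,4) = 330; no editors → C(10,4) = 210.
Add back selections omitting two groups (i.e. drawn from a single group): C(7,4) + C(3,4) + C(4,4) = 36.
By inclusion–exclusion: 1001 − 575 + 36 = 462.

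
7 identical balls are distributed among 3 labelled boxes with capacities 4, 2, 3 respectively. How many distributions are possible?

By stars and bars, unrestricted non-negative solutions to x_1+…+x_3 = 7 number C(7+2,2) = 36.
Subtract solutions that violate a single cap (substitute x_i' = x_i − (cap_i+1)): x_1 ≥ 5 gives C(4,2) = 6; x_2 ≥ 3 gives C(6,2) = 15; x_3 ≥ 4 gives C(5,2) = 10. Together 31.
Add back pairs where two caps are both exceeded: 0 + 0 + 1 = 1.
By inclusion–exclusion the count is 36 − 31 + 1 = 6.

6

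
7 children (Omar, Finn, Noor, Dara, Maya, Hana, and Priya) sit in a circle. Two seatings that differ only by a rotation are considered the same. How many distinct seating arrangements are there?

720

Seat Omar anywhere (absorbing the rotational symmetry), then permute the other 6: (6)! = 720.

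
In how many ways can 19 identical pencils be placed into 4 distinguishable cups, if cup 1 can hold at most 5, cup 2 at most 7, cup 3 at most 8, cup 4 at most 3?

34

Ignoring the caps, the number of non-negative solutions to x_1+…+x_4 = 19 is C(22,3) = 1540.
Subtract solutions that violate a single cap (substitute x_i' = x_i − (cap_i+1)): x_1 ≥ 6 gives C(16,3) = 560; x_2 ≥ 8 gives C(14,3) = 364; x_3 ≥ 9 gives C(13,3) = 286; x_4 ≥ 4 gives C(18,3) = 816. Together 2026.
Add back pairs where two caps are both exceeded: 56 + 35 + 220 + 10 + 120 + 84 = 525.
Subtract triples: 0 + 4 + 1 + 0 = 5.
By inclusion–exclusion the count is 1540 − 2026 + 525 − 5 = 34.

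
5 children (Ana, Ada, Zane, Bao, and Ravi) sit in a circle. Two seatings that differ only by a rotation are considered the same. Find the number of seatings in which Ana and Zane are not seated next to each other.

All circular seatings of 5 people number (4)! = 24.
Those with Ana next to Zane: fuse the pair into one unit and seat 4 units around a circle — 2·(3)! = 12.
Subtracting, 24 − 12 = 12.

12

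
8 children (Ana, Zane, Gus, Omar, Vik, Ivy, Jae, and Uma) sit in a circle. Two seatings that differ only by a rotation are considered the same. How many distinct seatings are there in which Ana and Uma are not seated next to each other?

3600

All circular seatings of 8 people number (7)! = 5040.
Those with Ana next to Uma: fuse the pair into one unit and seat 7 units around a circle — 2·(6)! = 1440.
Subtracting, 5040 − 1440 = 3600.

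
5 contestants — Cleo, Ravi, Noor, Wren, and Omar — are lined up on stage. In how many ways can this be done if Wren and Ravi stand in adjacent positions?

Treat {Wren, Ravi} as a single unit. There are 4 units to order, and the pair itself can be ordered 2 ways.
That gives 2 × 4! = 2 × 24 = 48.

48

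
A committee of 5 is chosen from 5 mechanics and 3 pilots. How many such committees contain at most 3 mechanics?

Split by how many mechanics are chosen (0 through 3).
Sum: C(5,0)·C(3,5) + C(5,1)·C(3,4) + C(5,2)·C(3,3) + C(5,3)·C(3,2) = 0 + 0 + 10 + 30 = 40.

40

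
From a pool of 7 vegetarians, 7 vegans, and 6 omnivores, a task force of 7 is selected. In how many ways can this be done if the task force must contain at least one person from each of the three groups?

With no constraint there are C(20,7) = 77520 possible selections.
Subtract selections that omit an entire group: no vegetarians → C(13,7) = 1716; no vegans → C(13,7) = 1716; no omnivores → C(14,7) = 3432.
Add back selections omitting two groups (i.e. drawn from a single group): C(7,7) + C(7,7) + C(6,7) = 2.
By inclusion–exclusion: 77520 − 6864 + 2 = 70658.

70658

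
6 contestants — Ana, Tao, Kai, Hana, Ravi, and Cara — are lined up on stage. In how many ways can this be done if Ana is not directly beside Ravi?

480

There are 6! = 720 arrangements in all. If Ana and Ravi are adjacent, merging them into one block gives 2·(5)! = 240 arrangements.
Complementary counting: 720 − 240 = 480.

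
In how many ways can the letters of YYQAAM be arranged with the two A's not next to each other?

Total arrangements of YYQAAM: 6!/(2!·2!) = 180.
Arrangements with the A's together: treat AA as one letter, giving (5)!/(2!) = 60.
Subtracting, 180 − 60 = 120 arrangements keep the A's apart.

120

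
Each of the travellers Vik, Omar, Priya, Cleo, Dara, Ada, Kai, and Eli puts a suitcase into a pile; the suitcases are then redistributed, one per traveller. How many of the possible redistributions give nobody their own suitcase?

Count assignments avoiding every fixed point. For any j of the 8 travellers fixed to their own suitcase, the other 8−j can be arranged in (8−j)! ways.
By inclusion–exclusion this is Σ_{j=0}^{8} (−1)^j C(8,j)·(8−j)!.
Computing: 40320 − 40320 + 20160 − 6720 + 1680 − 336 + 56 − 8 + 1 = 14833.

14833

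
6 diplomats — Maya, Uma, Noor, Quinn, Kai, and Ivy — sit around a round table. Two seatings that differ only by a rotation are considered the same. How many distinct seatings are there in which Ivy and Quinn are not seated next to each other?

Without the restriction there are (5)! = 120 seatings.
Seatings with Ivy beside Quinn: treat them as a block with 2 internal orders, giving 2 × (4)! = 48.
Subtracting, 120 − 48 = 72.

72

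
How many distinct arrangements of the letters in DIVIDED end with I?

With the last slot taken by I, it remains to arrange the other 6 letters (DVIDED).
Those 6 letters have D appearing 3 times, giving (6)!/(3!) = 120.

120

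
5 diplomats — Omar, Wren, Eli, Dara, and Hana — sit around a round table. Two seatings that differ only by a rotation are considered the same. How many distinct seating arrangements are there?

24

Around a circle, 5 distinct people have 5!/5 = (4)! = 24 rotationally distinct seatings.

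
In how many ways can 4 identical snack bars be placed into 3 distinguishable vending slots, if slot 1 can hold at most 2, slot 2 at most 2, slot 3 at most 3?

8

Ignoring the caps, the number of non-negative solutions to x_1+…+x_3 = 4 is C(6,2) = 15.
Subtract solutions that violate a single cap (substitute x_i' = x_i − (cap_i+1)): x_1 ≥ 3 gives C(3,2) = 3; x_2 ≥ 3 gives C(3,2) = 3; x_3 ≥ 4 gives C(2,2) = 1. Together 7.
No two caps can be exceeded simultaneously, so the pair terms are all 0.
By inclusion–exclusion the count is 15 − 7 + 0 = 8.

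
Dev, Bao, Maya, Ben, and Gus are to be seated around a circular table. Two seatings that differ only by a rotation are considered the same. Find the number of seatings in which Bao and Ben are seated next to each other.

12

Treat {Bao, Ben} as one unit (2 internal orders) and seat the resulting 4 units around the table: (3)! circular arrangements.
So 2 × (3)! = 2 × 6 = 12.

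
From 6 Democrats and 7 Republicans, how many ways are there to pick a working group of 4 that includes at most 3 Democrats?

700

Split by how many Democrats are chosen (0 through 3).
Sum: C(6,0)·C(7,4) + C(6,1)·C(7,3) + C(6,2)·C(7,2) + C(6,3)·C(7,1) = 35 + 210 + 315 + 140 = 700.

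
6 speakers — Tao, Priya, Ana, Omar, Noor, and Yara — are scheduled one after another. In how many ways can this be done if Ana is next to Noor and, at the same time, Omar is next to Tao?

96

Treat {Ana,Noor} as one block (2 orders) and {Omar,Tao} as another (2 orders).
That leaves 4 units to arrange: 2 × 2 × 4! = 4 × 24 = 96.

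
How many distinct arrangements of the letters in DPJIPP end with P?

Fix P in the last position and arrange the remaining 5 letters.
Those 5 letters have P appearing twice, giving (5)!/(2!) = 60.

60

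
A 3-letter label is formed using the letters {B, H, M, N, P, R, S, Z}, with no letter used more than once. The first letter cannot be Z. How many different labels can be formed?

The first letter has 8−1 = 7 choices (anything except Z).
The remaining 2 letters are filled from the other 7 symbols without repetition: 7 × 6 = 42.
Total: 7 × 42 = 294.

294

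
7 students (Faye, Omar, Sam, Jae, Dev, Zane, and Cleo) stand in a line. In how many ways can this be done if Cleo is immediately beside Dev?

1440

Place the 5 others and the Cleo-Dev pair as 6 objects in a line; the pair has 2 internal arrangements.
So the count is 2·(6)! = 1440.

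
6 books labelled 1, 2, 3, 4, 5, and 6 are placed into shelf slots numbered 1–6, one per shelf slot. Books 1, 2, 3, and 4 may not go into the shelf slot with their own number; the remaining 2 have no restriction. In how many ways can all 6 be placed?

362

Let Aᵢ (for 1 ≤ i ≤ 4) be the placements that put book i in its forbidden shelf slot. Any j of these fix j positions, leaving (6−j)! ways to fill the rest, and there are C(4,j) ways to pick which j.
By inclusion–exclusion, the number of valid placements is Σ_{j=0}^{4} (−1)^j C(4,j)·(6−j)!.
Computing: 720 − 480 + 144 − 24 + 2 = 362.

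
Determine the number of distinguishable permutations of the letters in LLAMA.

30

LLAMA has 5 letters with A appearing twice and L appearing twice.
So there are 5! / (2!·2!) = 30 distinguishable arrangements.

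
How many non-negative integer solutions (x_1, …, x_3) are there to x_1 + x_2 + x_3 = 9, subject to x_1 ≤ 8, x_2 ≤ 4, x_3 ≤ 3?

Ignoring the caps, the number of non-negative solutions to x_1+…+x_3 = 9 is C(11,2) = 55.
Subtract solutions that violate a single cap (substitute x_i' = x_i − (cap_i+1)): x_1 ≥ 9 gives C(2,2) = 1; x_2 ≥ 5 gives C(6,2) = 15; x_3 ≥ 4 gives C(7,2) = 21. Together 37.
Add back pairs where two caps are both exceeded: 0 + 0 + 1 = 1.
By inclusion–exclusion the count is 55 − 37 + 1 = 19.

19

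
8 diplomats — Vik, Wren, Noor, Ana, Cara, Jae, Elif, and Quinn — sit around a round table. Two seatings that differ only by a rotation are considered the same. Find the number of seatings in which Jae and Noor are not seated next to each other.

Without the restriction there are (7)! = 5040 seatings.
Those with Jae next to Noor: fuse the pair into one unit and seat 7 units around a circle — 2·(6)! = 1440.
Subtracting, 5040 − 1440 = 3600.

3600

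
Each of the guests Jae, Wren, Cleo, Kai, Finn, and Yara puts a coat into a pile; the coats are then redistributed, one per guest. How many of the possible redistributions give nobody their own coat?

This is the derangement count D_6: permutations of 6 items with no fixed point.
By inclusion–exclusion this is Σ_{j=0}^{6} (−1)^j C(6,j)·(6−j)!.
Computing: 720 − 720 + 360 − 120 + 30 − 6 + 1 = 265.

265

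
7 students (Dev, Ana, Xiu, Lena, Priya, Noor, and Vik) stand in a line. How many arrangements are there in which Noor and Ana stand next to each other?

1440

Place the 5 others and the Noor-Ana pair as 6 objects in a line; the pair has 2 internal arrangements.
That gives 2 × 6! = 2 × 720 = 1440.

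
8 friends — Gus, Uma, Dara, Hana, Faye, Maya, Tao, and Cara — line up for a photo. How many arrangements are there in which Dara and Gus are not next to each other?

30240

Of the 8! = 40320 arrangements, those with Dara and Gus adjacent number 2 × 7! = 10080 (treat the pair as a block with 2 internal orders).
So 40320 − 10080 = 30240 arrangements keep them apart.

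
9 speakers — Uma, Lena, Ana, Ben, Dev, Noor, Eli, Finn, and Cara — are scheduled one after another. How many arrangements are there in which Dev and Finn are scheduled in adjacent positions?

80640

Treat {Dev, Finn} as a single unit. There are 8 units to order, and the pair itself can be ordered 2 ways.
That gives 2 × 8! = 2 × 40320 = 80640.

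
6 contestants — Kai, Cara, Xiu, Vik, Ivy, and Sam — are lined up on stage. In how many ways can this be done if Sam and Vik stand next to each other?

Treat {Sam, Vik} as a single unit. There are 5 units to order, and the pair itself can be ordered 2 ways.
That gives 2 × 5! = 2 × 120 = 240.

240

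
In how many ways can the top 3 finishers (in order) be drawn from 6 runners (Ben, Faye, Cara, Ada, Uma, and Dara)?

120

There are 6 choices for 1st place, 5 for 2nd, and 4 for 3rd.
That gives 6 × 5 × 4 = 120.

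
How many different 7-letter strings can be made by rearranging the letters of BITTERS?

2520

The 7 letters of BITTERS have repeats: T appearing twice.
Dividing 7! = 5040 by 2! = 2 for the repeated letters gives 2520.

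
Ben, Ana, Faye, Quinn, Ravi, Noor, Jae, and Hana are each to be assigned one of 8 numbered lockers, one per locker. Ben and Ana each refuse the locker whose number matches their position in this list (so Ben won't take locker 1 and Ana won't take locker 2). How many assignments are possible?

Let Aᵢ (for i ∈ {1, 2}) be the placements that put person i in their forbidden locker. Any j of these fix j positions, leaving (8−j)! ways to fill the rest, and there are C(2,j) ways to pick which j.
By inclusion–exclusion, the number of valid placements is Σ_{j=0}^{2} (−1)^j C(2,j)·(8−j)!.
Computing: 40320 − 10080 + 720 = 30960.

30960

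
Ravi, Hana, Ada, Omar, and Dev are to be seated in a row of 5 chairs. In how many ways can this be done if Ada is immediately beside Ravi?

Treat {Ada, Ravi} as a single unit. There are 4 units to order, and the pair itself can be ordered 2 ways.
That gives 2 × 4! = 2 × 24 = 48.

48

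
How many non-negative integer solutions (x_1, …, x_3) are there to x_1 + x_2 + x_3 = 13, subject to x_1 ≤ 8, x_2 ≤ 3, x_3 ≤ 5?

10

Ignoring the caps, the number of non-negative solutions to x_1+…+x_3 = 13 is C(15,2) = 105.
Subtract solutions that violate a single cap (substitute x_i' = x_i − (cap_i+1)): x_1 ≥ 9 gives C(6,2) = 15; x_2 ≥ 4 gives C(11,2) = 55; x_3 ≥ 6 gives C(9,2) = 36. Together 106.
Add back pairs where two caps are both exceeded: 1 + 0 + 10 = 11.
By inclusion–exclusion the count is 105 − 106 + 11 = 10.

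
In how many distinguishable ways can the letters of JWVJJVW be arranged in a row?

210

JWVJJVW has 7 letters with J appearing 3 times, V appearing twice, and W appearing twice.
So there are 7! / (3!·2!·2!) = 210 distinguishable arrangements.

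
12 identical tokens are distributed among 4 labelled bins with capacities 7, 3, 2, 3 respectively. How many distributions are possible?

Without the upper bounds there are C(15,3) = 455 ways to split 12 among 4 bins.
Subtract solutions that violate a single cap (substitute x_i' = x_i − (cap_i+1)): x_1 ≥ 8 gives C(7,3) = 35; x_2 ≥ 4 gives C(11,3) = 165; x_3 ≥ 3 gives C(12,3) = 220; x_4 ≥ 4 gives C(11,3) = 165. Together 585.
Add back pairs where two caps are both exceeded: 1 + 4 + 1 + 56 + 35 + 56 = 153.
Subtract triples: 0 + 0 + 0 + 4 = 4.
By inclusion–exclusion the count is 455 − 585 + 153 − 4 = 19.

19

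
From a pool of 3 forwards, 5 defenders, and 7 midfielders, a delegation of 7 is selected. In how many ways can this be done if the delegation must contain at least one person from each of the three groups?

Total 7-person selections from all 15: C(15,7) = 6435.
Selections missing a whole group: no forwards → C(12,7) = 792; no defenders → C(10,7) = 120; no midfielders → C(8,7) = 8.
Add back selections omitting two groups (i.e. drawn from a single group): C(3,7) + C(5,7) + C(7,7) = 1.
By inclusion–exclusion: 6435 − 920 + 1 = 5516.

5516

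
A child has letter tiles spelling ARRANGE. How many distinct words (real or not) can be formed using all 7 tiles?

ARRANGE has 7 letters with A appearing twice and R appearing twice.
So there are 7! / (2!·2!) = 1260 distinguishable arrangements.

1260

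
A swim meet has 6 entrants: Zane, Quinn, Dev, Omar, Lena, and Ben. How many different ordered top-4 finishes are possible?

There are 6 choices for 1st place, 5 for 2nd, and so on down to 3 for position 4.
That gives 6 × 5 × 4 × 3 = 360.

360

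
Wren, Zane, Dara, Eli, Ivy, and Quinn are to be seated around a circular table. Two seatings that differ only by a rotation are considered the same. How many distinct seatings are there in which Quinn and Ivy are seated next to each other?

48

Treat {Quinn, Ivy} as one unit (2 internal orders) and seat the resulting 5 units around the table: (4)! circular arrangements.
So 2 × (4)! = 2 × 24 = 48.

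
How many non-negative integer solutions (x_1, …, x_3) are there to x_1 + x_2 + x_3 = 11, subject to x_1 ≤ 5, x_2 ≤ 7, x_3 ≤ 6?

Ignoring the caps, the number of non-negative solutions to x_1+…+x_3 = 11 is C(13,2) = 78.
Subtract solutions that violate a single cap (substitute x_i' = x_i − (cap_i+1)): x_1 ≥ 6 gives C(7,2) = 21; x_2 ≥ 8 gives C(5,2) = 10; x_3 ≥ 7 gives C(6,2) = 15. Together 46.
No two caps can be exceeded simultaneously, so the pair terms are all 0.
By inclusion–exclusion the count is 78 − 46 + 0 = 32.

32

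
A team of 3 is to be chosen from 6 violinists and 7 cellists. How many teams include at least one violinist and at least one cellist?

Total 3-person selections from all 13: C(13,3) = 286.
Subtract selections that omit an entire group: no violinists → C(7,3) = 35; no cellists → C(6,3) = 20.
Both groups omitted at once is impossible, so 286 − 55 = 231.

231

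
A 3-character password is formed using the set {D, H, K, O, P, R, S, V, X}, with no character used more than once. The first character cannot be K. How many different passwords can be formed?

448

The first character has 9−1 = 8 choices (anything except K).
The remaining 2 characters are filled from the other 8 symbols without repetition: 8 × 7 = 56.
Total: 8 × 56 = 448.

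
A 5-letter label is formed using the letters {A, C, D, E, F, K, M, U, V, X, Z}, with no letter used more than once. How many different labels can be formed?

Choose and order 5 of the 11 symbols: the first letter has 11 options, the next 10, and so on down to 7.
That product is 11 × 10 × 9 × 8 × 7 = 55440.

55440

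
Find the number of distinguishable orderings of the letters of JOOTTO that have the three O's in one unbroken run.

12

Treat the 3 copies of O as a single block. The multiset to arrange is then {OOO, J, T, T}, 4 items in all.
That gives (4)!/(2!) = 12 arrangements.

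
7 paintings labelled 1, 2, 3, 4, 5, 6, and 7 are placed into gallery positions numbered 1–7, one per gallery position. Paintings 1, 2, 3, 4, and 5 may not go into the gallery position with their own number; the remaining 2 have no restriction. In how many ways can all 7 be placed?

2428

Let Aᵢ (for 1 ≤ i ≤ 5) be the placements that put painting i in its forbidden gallery position. Any j of these fix j positions, leaving (7−j)! ways to fill the rest, and there are C(5,j) ways to pick which j.
By inclusion–exclusion, the number of valid placements is Σ_{j=0}^{5} (−1)^j C(5,j)·(7−j)!.
Computing: 5040 − 3600 + 1200 − 240 + 30 − 2 = 2428.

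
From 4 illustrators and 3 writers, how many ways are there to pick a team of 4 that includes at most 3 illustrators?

Split by how many illustrators are chosen (0 through 3).
Sum: C(4,0)·C(3,4) + C(4,1)·C(3,3) + C(4,2)·C(3,2) + C(4,3)·C(3,1) = 0 + 4 + 18 + 12 = 34.

34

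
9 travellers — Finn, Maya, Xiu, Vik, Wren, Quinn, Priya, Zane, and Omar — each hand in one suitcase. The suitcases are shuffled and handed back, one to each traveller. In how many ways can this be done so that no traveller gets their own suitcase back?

Count assignments avoiding every fixed point. For any j of the 9 travellers fixed to their own suitcase, the other 9−j can be arranged in (9−j)! ways.
By inclusion–exclusion this is Σ_{j=0}^{9} (−1)^j C(9,j)·(9−j)!.
Computing: 362880 − 362880 + 181440 − 60480 + 15120 − 3024 + 504 − 72 + 9 − 1 = 133496.

133496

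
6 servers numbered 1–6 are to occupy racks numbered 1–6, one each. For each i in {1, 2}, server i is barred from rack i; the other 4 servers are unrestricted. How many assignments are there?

Let Aᵢ (for i ∈ {1, 2}) be the placements that put server i in its forbidden rack. Any j of these fix j positions, leaving (6−j)! ways to fill the rest, and there are C(2,j) ways to pick which j.
By inclusion–exclusion, the number of valid placements is Σ_{j=0}^{2} (−1)^j C(2,j)·(6−j)!.
Computing: 720 − 240 + 24 = 504.

504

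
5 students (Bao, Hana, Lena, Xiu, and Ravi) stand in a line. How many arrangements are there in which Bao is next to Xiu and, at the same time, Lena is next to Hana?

24

Treat {Bao,Xiu} as one block (2 orders) and {Lena,Hana} as another (2 orders).
That leaves 3 units to arrange: 2 × 2 × 3! = 4 × 6 = 24.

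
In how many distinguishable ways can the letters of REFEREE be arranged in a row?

Letter multiplicities in REFEREE: E×4, F×1, R×2.
The number of distinct arrangements is 7!/(4!·2!) = 5040/48 = 105.

105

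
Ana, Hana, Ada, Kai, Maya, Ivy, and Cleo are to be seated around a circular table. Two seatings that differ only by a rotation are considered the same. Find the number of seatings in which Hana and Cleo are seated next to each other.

240

Treat {Hana, Cleo} as one unit (2 internal orders) and seat the resulting 6 units around the table: (5)! circular arrangements.
So 2 × (5)! = 2 × 120 = 240.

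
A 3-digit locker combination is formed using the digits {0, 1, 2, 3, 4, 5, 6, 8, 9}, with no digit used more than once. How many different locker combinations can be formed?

This is a permutation of 3 out of 9: P(9,3) = 9!/6!.
9 × 8 × 7 = 504.

504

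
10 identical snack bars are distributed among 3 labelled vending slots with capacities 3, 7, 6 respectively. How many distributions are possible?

22

Ignoring the caps, the number of non-negative solutions to x_1+…+x_3 = 10 is C(12,2) = 66.
Subtract solutions that violate a single cap (substitute x_i' = x_i − (cap_i+1)): x_1 ≥ 4 gives C(8,2) = 28; x_2 ≥ 8 gives C(4,2) = 6; x_3 ≥ 7 gives C(5,2) = 10. Together 44.
No two caps can be exceeded simultaneously, so the pair terms are all 0.
By inclusion–exclusion the count is 66 − 44 + 0 = 22.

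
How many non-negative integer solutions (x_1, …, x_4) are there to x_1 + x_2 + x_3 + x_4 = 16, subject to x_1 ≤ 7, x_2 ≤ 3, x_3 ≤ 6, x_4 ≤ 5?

By stars and bars, unrestricted non-negative solutions to x_1+…+x_4 = 16 number C(16+3,3) = 969.
Subtract solutions that violate a single cap (substitute x_i' = x_i − (cap_i+1)): x_1 ≥ 8 gives C(11,3) = 165; x_2 ≥ 4 gives C(15,3) = 455; x_3 ≥ 7 gives C(12,3) = 220; x_4 ≥ 6 gives C(13,3) = 286. Together 1126.
Add back pairs where two caps are both exceeded: 35 + 4 + 10 + 56 + 84 + 20 = 209.
By inclusion–exclusion the count is 969 − 1126 + 209 = 52.

52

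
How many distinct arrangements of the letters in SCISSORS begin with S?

840

Fix S in the first position and arrange the remaining 7 letters.
Those 7 letters have S appearing 3 times, giving (7)!/(3!) = 840.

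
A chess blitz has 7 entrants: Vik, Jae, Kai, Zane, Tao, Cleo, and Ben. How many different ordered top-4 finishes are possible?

840

This is an ordered selection of 4 from 7: P(7,4).
That gives 7 × 6 × 5 × 4 = 840.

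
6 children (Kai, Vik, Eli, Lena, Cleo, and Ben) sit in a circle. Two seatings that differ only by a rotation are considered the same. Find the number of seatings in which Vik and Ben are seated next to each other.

48

Glue Vik and Ben into a block (2 internal orders). Seating 5 units around a circle gives (4)! arrangements.
So 2 × (4)! = 2 × 24 = 48.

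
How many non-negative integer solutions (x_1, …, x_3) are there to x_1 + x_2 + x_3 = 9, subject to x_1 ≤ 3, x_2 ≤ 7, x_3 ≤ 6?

By stars and bars, unrestricted non-negative solutions to x_1+…+x_3 = 9 number C(9+2,2) = 55.
Subtract solutions that violate a single cap (substitute x_i' = x_i − (cap_i+1)): x_1 ≥ 4 gives C(7,2) = 21; x_2 ≥ 8 gives C(3,2) = 3; x_3 ≥ 7 gives C(4,2) = 6. Together 30.
No two caps can be exceeded simultaneously, so the pair terms are all 0.
By inclusion–exclusion the count is 55 − 30 + 0 = 25.

25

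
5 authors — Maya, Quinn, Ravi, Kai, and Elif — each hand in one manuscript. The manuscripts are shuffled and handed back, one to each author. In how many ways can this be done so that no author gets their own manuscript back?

This is the derangement count D_5: permutations of 5 items with no fixed point.
By inclusion–exclusion this is Σ_{j=0}^{5} (−1)^j C(5,j)·(5−j)!.
Computing: 120 − 120 + 60 − 20 + 5 − 1 = 44.

44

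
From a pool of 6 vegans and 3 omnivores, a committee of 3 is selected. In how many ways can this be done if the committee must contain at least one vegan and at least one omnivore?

63

With no constraint there are C(9,3) = 84 possible selections.
Selections missing a whole group: no vegans → C(3,3) = 1; no omnivores → C(6,3) = 20.
Both groups omitted at once is impossible, so 84 − 21 = 63.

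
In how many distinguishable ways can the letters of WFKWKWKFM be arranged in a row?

5040

WFKWKWKFM has 9 letters with F appearing twice, K appearing 3 times, and W appearing 3 times.
Dividing 9! = 362880 by 3!·3!·2! = 72 for the repeated letters gives 5040.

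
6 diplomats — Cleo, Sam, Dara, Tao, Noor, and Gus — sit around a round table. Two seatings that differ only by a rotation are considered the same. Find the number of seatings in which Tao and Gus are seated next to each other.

Glue Tao and Gus into a block (2 internal orders). Seating 5 units around a circle gives (4)! arrangements.
So 2 × (4)! = 2 × 24 = 48.

48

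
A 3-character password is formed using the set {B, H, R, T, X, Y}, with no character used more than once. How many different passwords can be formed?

120

Choose and order 3 of the 6 symbols: the first character has 6 options, the next 5, then 4.
6 × 5 × 4 = 120.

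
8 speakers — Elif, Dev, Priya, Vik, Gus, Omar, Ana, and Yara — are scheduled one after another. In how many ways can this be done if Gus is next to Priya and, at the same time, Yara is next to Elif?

Treat {Gus,Priya} as one block (2 orders) and {Yara,Elif} as another (2 orders).
That leaves 6 units to arrange: 2 × 2 × 6! = 4 × 720 = 2880.

2880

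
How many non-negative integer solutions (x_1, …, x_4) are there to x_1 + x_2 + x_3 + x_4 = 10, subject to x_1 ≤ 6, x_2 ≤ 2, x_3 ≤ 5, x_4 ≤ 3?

53

Without the upper bounds there are C(13,3) = 286 ways to split 10 among 4 variables.
Subtract solutions that violate a single cap (substitute x_i' = x_i − (cap_i+1)): x_1 ≥ 7 gives C(6,3) = 20; x_2 ≥ 3 gives C(10,3) = 120; x_3 ≥ 6 gives C(7,3) = 35; x_4 ≥ 4 gives C(9,3) = 84. Together 259.
Add back pairs where two caps are both exceeded: 1 + 0 + 0 + 4 + 20 + 1 = 26.
By inclusion–exclusion the count is 286 − 259 + 26 = 53.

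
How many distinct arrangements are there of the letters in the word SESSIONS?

1680

SESSIONS has 8 letters with S appearing 4 times.
So there are 8! / (4!) = 1680 distinguishable arrangements.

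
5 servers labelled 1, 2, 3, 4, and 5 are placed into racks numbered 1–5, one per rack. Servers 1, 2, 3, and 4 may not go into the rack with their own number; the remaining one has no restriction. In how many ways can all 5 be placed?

Let Aᵢ (for 1 ≤ i ≤ 4) be the placements that put server i in its forbidden rack. Any j of these fix j positions, leaving (5−j)! ways to fill the rest, and there are C(4,j) ways to pick which j.
By inclusion–exclusion, the number of valid placements is Σ_{j=0}^{4} (−1)^j C(4,j)·(5−j)!.
Computing: 120 − 96 + 36 − 8 + 1 = 53.

53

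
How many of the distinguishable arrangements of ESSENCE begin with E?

180

With the first slot taken by E, it remains to arrange the other 6 letters (SSENCE).
Those 6 letters have E appearing twice and S appearing twice, giving (6)!/(2!·2!) = 180.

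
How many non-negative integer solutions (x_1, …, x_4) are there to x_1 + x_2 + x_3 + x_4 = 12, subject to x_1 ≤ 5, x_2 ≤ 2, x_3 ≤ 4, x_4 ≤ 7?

By stars and bars, unrestricted non-negative solutions to x_1+…+x_4 = 12 number C(12+3,3) = 455.
Subtract solutions that violate a single cap (substitute x_i' = x_i − (cap_i+1)): x_1 ≥ 6 gives C(9,3) = 84; x_2 ≥ 3 gives C(12,3) = 220; x_3 ≥ 5 gives C(10,3) = 120; x_4 ≥ 8 gives C(7,3) = 35. Together 459.
Add back pairs where two caps are both exceeded: 20 + 4 + 0 + 35 + 4 + 0 = 63.
By inclusion–exclusion the count is 455 − 459 + 63 = 59.

59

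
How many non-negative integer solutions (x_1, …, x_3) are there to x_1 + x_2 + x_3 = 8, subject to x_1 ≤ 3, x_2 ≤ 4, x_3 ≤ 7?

By stars and bars, unrestricted non-negative solutions to x_1+…+x_3 = 8 number C(8+2,2) = 45.
Subtract solutions that violate a single cap (substitute x_i' = x_i − (cap_i+1)): x_1 ≥ 4 gives C(6,2) = 15; x_2 ≥ 5 gives C(5,2) = 10; x_3 ≥ 8 gives C(2,2) = 1. Together 26.
No two caps can be exceeded simultaneously, so the pair terms are all 0.
By inclusion–exclusion the count is 45 − 26 + 0 = 19.

19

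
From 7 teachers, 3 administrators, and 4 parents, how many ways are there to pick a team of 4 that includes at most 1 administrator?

Split by how many administrators are chosen (0 through 1).
Sum: C(3,0)·C(11,4) + C(3,1)·C(11,3) = 330 + 495 = 825.

825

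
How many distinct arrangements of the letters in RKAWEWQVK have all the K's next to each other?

Treat the 2 copies of K as a single block. The multiset to arrange is then {KK, A, E, Q, R, V, W, W}, 8 items in all.
That gives (8)!/(2!) = 20160 arrangements.

20160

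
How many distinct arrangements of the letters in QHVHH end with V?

Fix V in the last position and arrange the remaining 4 letters.
Those 4 letters have H appearing 3 times, giving (4)!/(3!) = 4.

4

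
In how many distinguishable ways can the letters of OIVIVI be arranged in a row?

OIVIVI has 6 letters with I appearing 3 times and V appearing twice.
The number of distinct arrangements is 6!/(3!·2!) = 720/12 = 60.

60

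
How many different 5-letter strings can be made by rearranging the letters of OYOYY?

10

Letter multiplicities in OYOYY: O×2, Y×3.
So there are 5! / (3!·2!) = 10 distinguishable arrangements.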